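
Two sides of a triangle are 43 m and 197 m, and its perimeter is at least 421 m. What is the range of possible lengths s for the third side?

Triangle inequality alone gives 154 < s < 240.
The perimeter condition gives s ≥ 421 − 43 − 197 = 181.
Intersecting the two: 181 ≤ s < 240.

181 ≤ s < 240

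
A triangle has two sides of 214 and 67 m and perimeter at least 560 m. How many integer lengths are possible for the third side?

Triangle inequality: 147 < x < 281. Perimeter ≥ 560 gives x ≥ 560 − 214 − 67 = 279.
So 279 ≤ x < 281; integers 279 through 280: 2 values.

2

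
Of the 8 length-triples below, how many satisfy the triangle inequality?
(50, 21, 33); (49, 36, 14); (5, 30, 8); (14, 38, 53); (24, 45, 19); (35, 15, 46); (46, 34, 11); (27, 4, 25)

(21,33,50): 21+33 > 50 → valid
(14,36,49): 14+36 > 49 → valid
(5,8,30): 5+8 ≤ 30 → not valid
(14,38,53): 14+38 ≤ 53 → not valid
(19,24,45): 19+24 ≤ 45 → not valid
(15,35,46): 15+35 > 46 → valid
(11,34,46): 11+34 ≤ 46 → not valid
(4,25,27): 4+25 > 27 → valid
4 of the 8 triples form a triangle.

4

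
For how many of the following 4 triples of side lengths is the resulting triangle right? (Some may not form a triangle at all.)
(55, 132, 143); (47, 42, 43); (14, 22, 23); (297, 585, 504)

2

(55,132,143): 55²+132² = 20449 = 143² → right
(47,42,43): 42²+43² = 3613 > 2209 = 47² → acute
(14,22,23): 14²+22² = 680 > 529 = 23² → acute
(297,585,504): 297²+504² = 342225 = 585² → right
2 of the 4 are right.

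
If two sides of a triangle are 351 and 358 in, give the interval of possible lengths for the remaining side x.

7 < x < 709

By the triangle inequality, x must be less than 351 + 358 = 709 and greater than |351 − 358| = 7.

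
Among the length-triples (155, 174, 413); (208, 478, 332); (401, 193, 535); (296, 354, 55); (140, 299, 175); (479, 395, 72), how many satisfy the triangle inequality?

(155,174,413): 155+174 ≤ 413 → not valid
(208,332,478): 208+332 > 478 → valid
(193,401,535): 193+401 > 535 → valid
(55,296,354): 55+296 ≤ 354 → not valid
(140,175,299): 140+175 > 299 → valid
(72,395,479): 72+395 ≤ 479 → not valid
3 of the 6 triples form a triangle.

3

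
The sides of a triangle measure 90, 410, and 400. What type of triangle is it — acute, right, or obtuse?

right

Compare the square of the longest side to the sum of squares of the other two: 90² + 400² = 168100 = 410².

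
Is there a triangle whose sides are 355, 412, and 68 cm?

The longest side is 412, and the other two sum to 423.
Since 423 > 412, the triangle inequality holds.

Yes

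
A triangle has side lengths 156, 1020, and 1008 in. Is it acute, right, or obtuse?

Compare the square of the longest side to the sum of squares of the other two: 156² + 1008² = 1040400 = 1020².

right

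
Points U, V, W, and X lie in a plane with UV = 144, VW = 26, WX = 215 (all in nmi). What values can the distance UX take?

The maximum is all hops collinear in one direction: 144 + 26 + 215 = 385.
The longest hop is 215; the others sum to 170. Folding the others back against it leaves at least 215 − 170 = 45.

45 ≤ UX ≤ 385 nmi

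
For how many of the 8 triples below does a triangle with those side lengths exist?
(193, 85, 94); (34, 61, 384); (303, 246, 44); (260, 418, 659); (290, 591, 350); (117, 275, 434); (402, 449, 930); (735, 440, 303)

3

(85,94,193): 85+94 ≤ 193 → not valid
(34,61,384): 34+61 ≤ 384 → not valid
(44,246,303): 44+246 ≤ 303 → not valid
(260,418,659): 260+418 > 659 → valid
(290,350,591): 290+350 > 591 → valid
(117,275,434): 117+275 ≤ 434 → not valid
(402,449,930): 402+449 ≤ 930 → not valid
(303,440,735): 303+440 > 735 → valid
3 of the 8 triples form a triangle.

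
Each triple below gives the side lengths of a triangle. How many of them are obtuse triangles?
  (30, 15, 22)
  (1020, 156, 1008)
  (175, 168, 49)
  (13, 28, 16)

2

(30,15,22): 15²+22² = 709 < 900 = 30² → obtuse
(1020,156,1008): 156²+1008² = 1040400 = 1020² → right
(175,168,49): 49²+168² = 30625 = 175² → right
(13,28,16): 13²+16² = 425 < 784 = 28² → obtuse
2 of the 4 are obtuse.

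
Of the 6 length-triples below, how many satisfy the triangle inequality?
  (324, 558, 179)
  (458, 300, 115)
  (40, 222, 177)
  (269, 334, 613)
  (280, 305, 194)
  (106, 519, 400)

(179,324,558): 179+324 ≤ 558 → not valid
(115,300,458): 115+300 ≤ 458 → not valid
(40,177,222): 40+177 ≤ 222 → not valid
(269,334,613): 269+334 ≤ 613 → not valid
(194,280,305): 194+280 > 305 → valid
(106,400,519): 106+400 ≤ 519 → not valid
1 of the 6 triples forms a triangle.

1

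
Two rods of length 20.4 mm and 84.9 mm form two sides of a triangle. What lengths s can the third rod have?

By the triangle inequality, s must be less than 20.4 + 84.9 = 105.3 and greater than |20.4 − 84.9| = 64.5.

64.5 < s < 105.3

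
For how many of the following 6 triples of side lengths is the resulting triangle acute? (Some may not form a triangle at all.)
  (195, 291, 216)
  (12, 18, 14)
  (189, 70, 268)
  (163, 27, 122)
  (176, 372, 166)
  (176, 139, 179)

(195,291,216): 195²+216² = 84681 = 291² → right
(12,18,14): 12²+14² = 340 > 324 = 18² → acute
(189,70,268): 70+189 ≤ 268, not a triangle
(163,27,122): 27+122 ≤ 163, not a triangle
(176,372,166): 166+176 ≤ 372, not a triangle
(176,139,179): 139²+176² = 50297 > 32041 = 179² → acute
2 of the 6 are acute.

2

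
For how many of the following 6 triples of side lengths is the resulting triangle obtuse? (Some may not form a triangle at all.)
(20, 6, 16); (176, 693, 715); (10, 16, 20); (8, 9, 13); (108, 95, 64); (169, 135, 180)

3

(20,6,16): 6²+16² = 292 < 400 = 20² → obtuse
(176,693,715): 176²+693² = 511225 = 715² → right
(10,16,20): 10²+16² = 356 < 400 = 20² → obtuse
(8,9,13): 8²+9² = 145 < 169 = 13² → obtuse
(108,95,64): 64²+95² = 13121 > 11664 = 108² → acute
(169,135,180): 135²+169² = 46786 > 32400 = 180² → acute
3 of the 6 are obtuse.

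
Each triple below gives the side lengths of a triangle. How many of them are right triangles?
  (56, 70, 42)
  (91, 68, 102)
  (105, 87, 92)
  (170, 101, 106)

(56,70,42): 42²+56² = 4900 = 70² → right
(91,68,102): 68²+91² = 12905 > 10404 = 102² → acute
(105,87,92): 87²+92² = 16033 > 11025 = 105² → acute
(170,101,106): 101²+106² = 21437 < 28900 = 170² → obtuse
1 of the 4 is right.

1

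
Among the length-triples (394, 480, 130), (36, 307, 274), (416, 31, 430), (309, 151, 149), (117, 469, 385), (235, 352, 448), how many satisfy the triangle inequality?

5

(130,394,480): 130+394 > 480 → valid
(36,274,307): 36+274 > 307 → valid
(31,416,430): 31+416 > 430 → valid
(149,151,309): 149+151 ≤ 309 → not valid
(117,385,469): 117+385 > 469 → valid
(235,352,448): 235+352 > 448 → valid
5 of the 6 triples form a triangle.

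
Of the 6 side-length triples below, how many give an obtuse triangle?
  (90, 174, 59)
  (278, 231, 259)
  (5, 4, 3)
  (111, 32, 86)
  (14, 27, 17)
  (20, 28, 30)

2

(90,174,59): 59+90 ≤ 174, not a triangle
(278,231,259): 231²+259² = 120442 > 77284 = 278² → acute
(5,4,3): 3²+4² = 25 = 5² → right
(111,32,86): 32²+86² = 8420 < 12321 = 111² → obtuse
(14,27,17): 14²+17² = 485 < 729 = 27² → obtuse
(20,28,30): 20²+28² = 1184 > 900 = 30² → acute
2 of the 6 are obtuse.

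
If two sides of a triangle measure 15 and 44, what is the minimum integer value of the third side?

The third side must be strictly greater than |15 − 44| = 29.
The smallest integer above 29 is 30.

30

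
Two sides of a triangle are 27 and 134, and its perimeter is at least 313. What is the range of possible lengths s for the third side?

152 ≤ s < 161

Triangle inequality alone gives 107 < s < 161.
The perimeter condition gives s ≥ 313 − 27 − 134 = 152.
Intersecting the two: 152 ≤ s < 161.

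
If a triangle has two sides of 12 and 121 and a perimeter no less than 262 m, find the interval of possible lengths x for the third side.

Triangle inequality alone gives 109 < x < 133.
The perimeter condition gives x ≥ 262 − 12 − 121 = 129.
Intersecting the two: 129 ≤ x < 133.

129 ≤ x < 133 m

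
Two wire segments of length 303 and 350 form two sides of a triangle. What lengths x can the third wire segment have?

By the triangle inequality, x must be less than 303 + 350 = 653 and greater than |303 − 350| = 47.

47 < x < 653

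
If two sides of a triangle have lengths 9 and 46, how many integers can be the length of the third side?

17

The third side lies in the open interval (37, 55).
Integers from 38 to 54 inclusive: 54 − 38 + 1 = 17.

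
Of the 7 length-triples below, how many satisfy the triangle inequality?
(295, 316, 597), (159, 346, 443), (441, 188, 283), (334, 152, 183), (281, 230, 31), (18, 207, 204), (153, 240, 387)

6

(295,316,597): 295+316 > 597 → valid
(159,346,443): 159+346 > 443 → valid
(188,283,441): 188+283 > 441 → valid
(152,183,334): 152+183 > 334 → valid
(31,230,281): 31+230 ≤ 281 → not valid
(18,204,207): 18+204 > 207 → valid
(153,240,387): 153+240 > 387 → valid
6 of the 7 triples form a triangle.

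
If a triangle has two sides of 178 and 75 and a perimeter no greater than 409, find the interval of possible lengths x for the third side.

103 < x ≤ 156

Triangle inequality alone gives 103 < x < 253.
The perimeter condition gives x ≤ 409 − 178 − 75 = 156.
Intersecting the two: 103 < x ≤ 156.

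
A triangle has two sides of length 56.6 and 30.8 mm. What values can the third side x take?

25.8 < x < 87.4 (mm)

By the triangle inequality, x must be less than 56.6 + 30.8 = 87.4 and greater than |56.6 − 30.8| = 25.8.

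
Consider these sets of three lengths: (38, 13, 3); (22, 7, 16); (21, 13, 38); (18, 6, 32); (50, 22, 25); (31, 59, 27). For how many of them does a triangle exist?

1

(3,13,38): 3+13 ≤ 38 → not valid
(7,16,22): 7+16 > 22 → valid
(13,21,38): 13+21 ≤ 38 → not valid
(6,18,32): 6+18 ≤ 32 → not valid
(22,25,50): 22+25 ≤ 50 → not valid
(27,31,59): 27+31 ≤ 59 → not valid
1 of the 6 triples forms a triangle.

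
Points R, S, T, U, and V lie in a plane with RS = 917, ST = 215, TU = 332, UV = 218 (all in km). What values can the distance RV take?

The maximum is all hops collinear in one direction: 917 + 215 + 332 + 218 = 1682.
The longest hop is 917; the others sum to 765. Folding the others back against it leaves at least 917 − 765 = 152.

152 ≤ RV ≤ 1682 km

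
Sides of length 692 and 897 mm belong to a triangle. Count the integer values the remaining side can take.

1383

The third side lies in the open interval (205, 1589).
Integers from 206 to 1588 inclusive: 1588 − 206 + 1 = 1383.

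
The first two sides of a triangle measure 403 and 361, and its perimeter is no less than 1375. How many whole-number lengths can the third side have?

Triangle inequality: 42 < x < 764. Perimeter ≥ 1375 gives x ≥ 1375 − 403 − 361 = 611.
So 611 ≤ x < 764; integers 611 through 763: 153 values.

153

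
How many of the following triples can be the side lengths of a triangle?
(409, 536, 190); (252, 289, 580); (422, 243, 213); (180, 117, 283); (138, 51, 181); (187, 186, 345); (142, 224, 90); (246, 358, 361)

7

(190,409,536): 190+409 > 536 → valid
(252,289,580): 252+289 ≤ 580 → not valid
(213,243,422): 213+243 > 422 → valid
(117,180,283): 117+180 > 283 → valid
(51,138,181): 51+138 > 181 → valid
(186,187,345): 186+187 > 345 → valid
(90,142,224): 90+142 > 224 → valid
(246,358,361): 246+358 > 361 → valid
7 of the 8 triples form a triangle.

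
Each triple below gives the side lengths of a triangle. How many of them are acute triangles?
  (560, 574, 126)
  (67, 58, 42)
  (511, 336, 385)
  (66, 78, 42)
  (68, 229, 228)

(560,574,126): 126²+560² = 329476 = 574² → right
(67,58,42): 42²+58² = 5128 > 4489 = 67² → acute
(511,336,385): 336²+385² = 261121 = 511² → right
(66,78,42): 42²+66² = 6120 > 6084 = 78² → acute
(68,229,228): 68²+228² = 56608 > 52441 = 229² → acute
3 of the 5 are acute.

3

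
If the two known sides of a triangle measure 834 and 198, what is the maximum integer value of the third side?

1031

The third side must be strictly less than 834 + 198 = 1032.
The largest integer below 1032 is 1031.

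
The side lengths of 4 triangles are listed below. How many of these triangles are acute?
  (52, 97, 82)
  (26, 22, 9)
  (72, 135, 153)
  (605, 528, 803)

(52,97,82): 52²+82² = 9428 > 9409 = 97² → acute
(26,22,9): 9²+22² = 565 < 676 = 26² → obtuse
(72,135,153): 72²+135² = 23409 = 153² → right
(605,528,803): 528²+605² = 644809 = 803² → right
1 of the 4 is acute.

1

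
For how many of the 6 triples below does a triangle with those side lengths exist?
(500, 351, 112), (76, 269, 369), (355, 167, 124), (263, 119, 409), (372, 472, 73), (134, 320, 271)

(112,351,500): 112+351 ≤ 500 → not valid
(76,269,369): 76+269 ≤ 369 → not valid
(124,167,355): 124+167 ≤ 355 → not valid
(119,263,409): 119+263 ≤ 409 → not valid
(73,372,472): 73+372 ≤ 472 → not valid
(134,271,320): 134+271 > 320 → valid
1 of the 6 triples forms a triangle.

1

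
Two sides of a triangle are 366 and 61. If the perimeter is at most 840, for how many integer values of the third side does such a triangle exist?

108

Triangle inequality: 305 < x < 427. Perimeter ≤ 840 gives x ≤ 840 − 366 − 61 = 413.
So 305 < x ≤ 413; integers 306 through 413: 108 values.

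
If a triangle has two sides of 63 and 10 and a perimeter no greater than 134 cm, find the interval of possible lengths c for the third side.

Triangle inequality alone gives 53 < c < 73.
The perimeter condition gives c ≤ 134 − 63 − 10 = 61.
Intersecting the two: 53 < c ≤ 61.

53 < c ≤ 61 cm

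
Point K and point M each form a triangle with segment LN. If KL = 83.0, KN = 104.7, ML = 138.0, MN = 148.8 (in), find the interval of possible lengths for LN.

From triangle KLN: |83.0 − 104.7| < LN < 83.0 + 104.7, i.e. 21.7 < LN < 187.7.
From triangle MLN: 10.8 < LN < 286.8.
Both must hold, so LN lies in the intersection.

21.7 < LN < 187.7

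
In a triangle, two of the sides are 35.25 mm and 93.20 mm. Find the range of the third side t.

By the triangle inequality, t must be less than 35.25 + 93.20 = 128.45 and greater than |35.25 − 93.20| = 57.95.

57.95 < t < 128.45 (mm)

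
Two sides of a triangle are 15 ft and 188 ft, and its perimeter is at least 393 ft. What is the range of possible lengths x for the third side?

190 ≤ x < 203

Triangle inequality alone gives 173 < x < 203.
The perimeter condition gives x ≥ 393 − 15 − 188 = 190.
Intersecting the two: 190 ≤ x < 203.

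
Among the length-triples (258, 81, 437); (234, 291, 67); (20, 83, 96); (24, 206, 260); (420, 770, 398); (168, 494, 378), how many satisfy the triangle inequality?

4

(81,258,437): 81+258 ≤ 437 → not valid
(67,234,291): 67+234 > 291 → valid
(20,83,96): 20+83 > 96 → valid
(24,206,260): 24+206 ≤ 260 → not valid
(398,420,770): 398+420 > 770 → valid
(168,378,494): 168+378 > 494 → valid
4 of the 6 triples form a triangle.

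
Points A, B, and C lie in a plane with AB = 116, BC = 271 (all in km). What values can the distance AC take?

By the triangle inequality, |116 − 271| ≤ AC ≤ 116 + 271.

155 ≤ AC ≤ 387 km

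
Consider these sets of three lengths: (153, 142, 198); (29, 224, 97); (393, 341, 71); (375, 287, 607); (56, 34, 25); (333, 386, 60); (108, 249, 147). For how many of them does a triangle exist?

(142,153,198): 142+153 > 198 → valid
(29,97,224): 29+97 ≤ 224 → not valid
(71,341,393): 71+341 > 393 → valid
(287,375,607): 287+375 > 607 → valid
(25,34,56): 25+34 > 56 → valid
(60,333,386): 60+333 > 386 → valid
(108,147,249): 108+147 > 249 → valid
6 of the 7 triples form a triangle.

6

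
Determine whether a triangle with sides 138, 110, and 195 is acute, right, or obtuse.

obtuse

Compare the square of the longest side to the sum of squares of the other two: 110² + 138² = 31144 < 38025 = 195².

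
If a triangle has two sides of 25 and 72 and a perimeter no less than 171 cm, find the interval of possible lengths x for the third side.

74 ≤ x < 97 cm

Triangle inequality alone gives 47 < x < 97.
The perimeter condition gives x ≥ 171 − 25 − 72 = 74.
Intersecting the two: 74 ≤ x < 97.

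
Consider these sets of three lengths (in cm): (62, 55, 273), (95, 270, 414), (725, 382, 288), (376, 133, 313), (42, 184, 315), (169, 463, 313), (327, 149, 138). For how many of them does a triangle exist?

2

(55,62,273): 55+62 ≤ 273 → not valid
(95,270,414): 95+270 ≤ 414 → not valid
(288,382,725): 288+382 ≤ 725 → not valid
(133,313,376): 133+313 > 376 → valid
(42,184,315): 42+184 ≤ 315 → not valid
(169,313,463): 169+313 > 463 → valid
(138,149,327): 138+149 ≤ 327 → not valid
2 of the 7 triples form a triangle.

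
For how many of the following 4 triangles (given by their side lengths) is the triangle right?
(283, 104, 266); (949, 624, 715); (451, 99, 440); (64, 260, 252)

3

(283,104,266): 104²+266² = 81572 > 80089 = 283² → acute
(949,624,715): 624²+715² = 900601 = 949² → right
(451,99,440): 99²+440² = 203401 = 451² → right
(64,260,252): 64²+252² = 67600 = 260² → right
3 of the 4 are right.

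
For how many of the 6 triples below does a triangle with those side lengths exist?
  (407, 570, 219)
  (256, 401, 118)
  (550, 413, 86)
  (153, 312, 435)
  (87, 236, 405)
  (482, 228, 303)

(219,407,570): 219+407 > 570 → valid
(118,256,401): 118+256 ≤ 401 → not valid
(86,413,550): 86+413 ≤ 550 → not valid
(153,312,435): 153+312 > 435 → valid
(87,236,405): 87+236 ≤ 405 → not valid
(228,303,482): 228+303 > 482 → valid
3 of the 6 triples form a triangle.

3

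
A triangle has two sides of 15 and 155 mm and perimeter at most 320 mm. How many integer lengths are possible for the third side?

10

Triangle inequality: 140 < x < 170. Perimeter ≤ 320 gives x ≤ 320 − 15 − 155 = 150.
So 140 < x ≤ 150; integers 141 through 150: 10 values.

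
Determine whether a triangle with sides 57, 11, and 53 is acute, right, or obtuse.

Compare the square of the longest side to the sum of squares of the other two: 11² + 53² = 2930 < 3249 = 57².

obtuse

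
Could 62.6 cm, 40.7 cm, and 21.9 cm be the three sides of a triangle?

No

The two shorter sides sum to 62.6, exactly equal to the longest side 62.6.
That gives only a degenerate (flat) triangle — the inequality must be strict.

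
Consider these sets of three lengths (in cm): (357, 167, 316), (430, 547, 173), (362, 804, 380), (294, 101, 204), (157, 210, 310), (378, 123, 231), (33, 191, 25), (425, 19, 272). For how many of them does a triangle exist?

4

(167,316,357): 167+316 > 357 → valid
(173,430,547): 173+430 > 547 → valid
(362,380,804): 362+380 ≤ 804 → not valid
(101,204,294): 101+204 > 294 → valid
(157,210,310): 157+210 > 310 → valid
(123,231,378): 123+231 ≤ 378 → not valid
(25,33,191): 25+33 ≤ 191 → not valid
(19,272,425): 19+272 ≤ 425 → not valid
4 of the 8 triples form a triangle.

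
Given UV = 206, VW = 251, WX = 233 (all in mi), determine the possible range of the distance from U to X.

The maximum is all hops collinear in one direction: 206 + 251 + 233 = 690.
The longest hop is 251; the others sum to 439. Since 251 ≤ 439, the path can fold back on itself completely, so the minimum distance is 0.

0 ≤ UX ≤ 690 mi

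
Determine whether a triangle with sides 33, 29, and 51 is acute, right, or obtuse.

Compare the square of the longest side to the sum of squares of the other two: 29² + 33² = 1930 < 2601 = 51².

obtuse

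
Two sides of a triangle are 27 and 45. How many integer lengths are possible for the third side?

The third side lies in the open interval (18, 72).
Integers from 19 to 71 inclusive: 71 − 19 + 1 = 53.

53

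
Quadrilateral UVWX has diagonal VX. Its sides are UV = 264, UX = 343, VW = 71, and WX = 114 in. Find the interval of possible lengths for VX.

From triangle UVX: |264 − 343| < VX < 264 + 343, i.e. 79 < VX < 607.
From triangle WVX: 43 < VX < 185.
Both must hold, so VX lies in the intersection.

79 < VX < 185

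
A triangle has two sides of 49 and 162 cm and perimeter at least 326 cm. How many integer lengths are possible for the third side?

96

Triangle inequality: 113 < x < 211. Perimeter ≥ 326 gives x ≥ 326 − 49 − 162 = 115.
So 115 ≤ x < 211; integers 115 through 210: 96 values.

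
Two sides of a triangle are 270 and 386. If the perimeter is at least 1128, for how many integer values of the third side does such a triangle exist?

184

Triangle inequality: 116 < x < 656. Perimeter ≥ 1128 gives x ≥ 1128 − 270 − 386 = 472.
So 472 ≤ x < 656; integers 472 through 655: 184 values.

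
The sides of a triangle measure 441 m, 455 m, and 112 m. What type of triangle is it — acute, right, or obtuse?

Compare the square of the longest side to the sum of squares of the other two: 112² + 441² = 207025 = 455².

right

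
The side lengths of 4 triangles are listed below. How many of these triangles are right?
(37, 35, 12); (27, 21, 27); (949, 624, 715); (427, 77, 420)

3

(37,35,12): 12²+35² = 1369 = 37² → right
(27,21,27): 21²+27² = 1170 > 729 = 27² → acute
(949,624,715): 624²+715² = 900601 = 949² → right
(427,77,420): 77²+420² = 182329 = 427² → right
3 of the 4 are right.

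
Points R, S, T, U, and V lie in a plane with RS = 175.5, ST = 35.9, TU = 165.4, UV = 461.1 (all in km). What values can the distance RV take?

84.3 ≤ RV ≤ 837.9 km

The maximum is all hops collinear in one direction: 175.5 + 35.9 + 165.4 + 461.1 = 837.9.
The longest hop is 461.1; the others sum to 376.8. Folding the others back against it leaves at least 461.1 − 376.8 = 84.3.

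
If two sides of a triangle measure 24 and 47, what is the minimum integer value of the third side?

24

The third side must be strictly greater than |24 − 47| = 23.
The smallest integer above 23 is 24.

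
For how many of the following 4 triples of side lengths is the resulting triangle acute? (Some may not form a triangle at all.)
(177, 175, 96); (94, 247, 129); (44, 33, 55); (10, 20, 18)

2

(177,175,96): 96²+175² = 39841 > 31329 = 177² → acute
(94,247,129): 94+129 ≤ 247, not a triangle
(44,33,55): 33²+44² = 3025 = 55² → right
(10,20,18): 10²+18² = 424 > 400 = 20² → acute
2 of the 4 are acute.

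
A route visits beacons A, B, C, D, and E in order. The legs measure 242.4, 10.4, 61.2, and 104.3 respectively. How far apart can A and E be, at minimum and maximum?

66.5 ≤ AE ≤ 418.3

The maximum is all hops collinear in one direction: 242.4 + 10.4 + 61.2 + 104.3 = 418.3.
The longest hop is 242.4; the others sum to 175.9. Folding the others back against it leaves at least 242.4 − 175.9 = 66.5.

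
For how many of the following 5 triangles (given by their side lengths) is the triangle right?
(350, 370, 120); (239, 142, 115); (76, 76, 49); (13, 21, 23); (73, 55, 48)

(350,370,120): 120²+350² = 136900 = 370² → right
(239,142,115): 115²+142² = 33389 < 57121 = 239² → obtuse
(76,76,49): 49²+76² = 8177 > 5776 = 76² → acute
(13,21,23): 13²+21² = 610 > 529 = 23² → acute
(73,55,48): 48²+55² = 5329 = 73² → right
2 of the 5 are right.

2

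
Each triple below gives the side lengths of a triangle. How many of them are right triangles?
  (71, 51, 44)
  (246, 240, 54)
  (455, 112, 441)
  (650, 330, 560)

(71,51,44): 44²+51² = 4537 < 5041 = 71² → obtuse
(246,240,54): 54²+240² = 60516 = 246² → right
(455,112,441): 112²+441² = 207025 = 455² → right
(650,330,560): 330²+560² = 422500 = 650² → right
3 of the 4 are right.

3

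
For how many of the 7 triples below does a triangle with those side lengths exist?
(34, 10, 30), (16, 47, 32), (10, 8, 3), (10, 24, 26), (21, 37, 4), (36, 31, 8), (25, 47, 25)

6

(10,30,34): 10+30 > 34 → valid
(16,32,47): 16+32 > 47 → valid
(3,8,10): 3+8 > 10 → valid
(10,24,26): 10+24 > 26 → valid
(4,21,37): 4+21 ≤ 37 → not valid
(8,31,36): 8+31 > 36 → valid
(25,25,47): 25+25 > 47 → valid
6 of the 7 triples form a triangle.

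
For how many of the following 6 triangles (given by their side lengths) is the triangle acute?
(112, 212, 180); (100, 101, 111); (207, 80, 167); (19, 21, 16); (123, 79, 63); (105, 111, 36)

(112,212,180): 112²+180² = 44944 = 212² → right
(100,101,111): 100²+101² = 20201 > 12321 = 111² → acute
(207,80,167): 80²+167² = 34289 < 42849 = 207² → obtuse
(19,21,16): 16²+19² = 617 > 441 = 21² → acute
(123,79,63): 63²+79² = 10210 < 15129 = 123² → obtuse
(105,111,36): 36²+105² = 12321 = 111² → right
2 of the 6 are acute.

2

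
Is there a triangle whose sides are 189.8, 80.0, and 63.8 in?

The longest side is 189.8, but the other two sum to only 143.8.
143.8 < 189.8, so the triangle inequality fails.

No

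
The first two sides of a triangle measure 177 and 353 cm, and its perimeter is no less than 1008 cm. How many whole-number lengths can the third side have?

52

Triangle inequality: 176 < x < 530. Perimeter ≥ 1008 gives x ≥ 1008 − 177 − 353 = 478.
So 478 ≤ x < 530; integers 478 through 529: 52 values.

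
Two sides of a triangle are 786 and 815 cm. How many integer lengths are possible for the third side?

1571

The third side lies in the open interval (29, 1601).
Integers from 30 to 1600 inclusive: 1600 − 30 + 1 = 1571.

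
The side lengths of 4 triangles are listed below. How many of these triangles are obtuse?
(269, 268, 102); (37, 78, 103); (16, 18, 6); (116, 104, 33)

3

(269,268,102): 102²+268² = 82228 > 72361 = 269² → acute
(37,78,103): 37²+78² = 7453 < 10609 = 103² → obtuse
(16,18,6): 6²+16² = 292 < 324 = 18² → obtuse
(116,104,33): 33²+104² = 11905 < 13456 = 116² → obtuse
3 of the 4 are obtuse.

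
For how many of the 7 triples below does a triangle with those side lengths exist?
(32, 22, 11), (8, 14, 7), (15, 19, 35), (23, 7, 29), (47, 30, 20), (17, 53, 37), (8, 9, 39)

5

(11,22,32): 11+22 > 32 → valid
(7,8,14): 7+8 > 14 → valid
(15,19,35): 15+19 ≤ 35 → not valid
(7,23,29): 7+23 > 29 → valid
(20,30,47): 20+30 > 47 → valid
(17,37,53): 17+37 > 53 → valid
(8,9,39): 8+9 ≤ 39 → not valid
5 of the 7 triples form a triangle.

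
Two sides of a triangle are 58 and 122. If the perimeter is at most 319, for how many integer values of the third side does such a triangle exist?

75

Triangle inequality: 64 < x < 180. Perimeter ≤ 319 gives x ≤ 319 − 58 − 122 = 139.
So 64 < x ≤ 139; integers 65 through 139: 75 values.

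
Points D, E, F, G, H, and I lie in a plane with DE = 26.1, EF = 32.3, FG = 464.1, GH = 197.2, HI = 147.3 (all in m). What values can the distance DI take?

61.2 ≤ DI ≤ 867.0 m

The maximum is all hops collinear in one direction: 26.1 + 32.3 + 464.1 + 197.2 + 147.3 = 867.0.
The longest hop is 464.1; the others sum to 402.9. Folding the others back against it leaves at least 464.1 − 402.9 = 61.2.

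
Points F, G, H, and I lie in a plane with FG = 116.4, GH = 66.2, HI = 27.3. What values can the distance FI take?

22.9 ≤ FI ≤ 209.9

The maximum is all hops collinear in one direction: 116.4 + 66.2 + 27.3 = 209.9.
The longest hop is 116.4; the others sum to 93.5. Folding the others back against it leaves at least 116.4 − 93.5 = 22.9.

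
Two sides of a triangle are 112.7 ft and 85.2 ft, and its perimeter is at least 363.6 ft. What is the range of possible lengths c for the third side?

Triangle inequality alone gives 27.5 < c < 197.9.
The perimeter condition gives c ≥ 363.6 − 112.7 − 85.2 = 165.7.
Intersecting the two: 165.7 ≤ c < 197.9.

165.7 ≤ c < 197.9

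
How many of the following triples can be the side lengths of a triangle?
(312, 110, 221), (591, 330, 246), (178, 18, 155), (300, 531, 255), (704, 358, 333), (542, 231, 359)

3

(110,221,312): 110+221 > 312 → valid
(246,330,591): 246+330 ≤ 591 → not valid
(18,155,178): 18+155 ≤ 178 → not valid
(255,300,531): 255+300 > 531 → valid
(333,358,704): 333+358 ≤ 704 → not valid
(231,359,542): 231+359 > 542 → valid
3 of the 6 triples form a triangle.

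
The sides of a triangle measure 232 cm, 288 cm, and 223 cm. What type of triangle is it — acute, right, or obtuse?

acute

Compare the square of the longest side to the sum of squares of the other two: 223² + 232² = 103553 > 82944 = 288².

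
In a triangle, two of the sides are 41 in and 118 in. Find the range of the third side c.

By the triangle inequality, c must be less than 41 + 118 = 159 and greater than |41 − 118| = 77.

77 < c < 159 (in)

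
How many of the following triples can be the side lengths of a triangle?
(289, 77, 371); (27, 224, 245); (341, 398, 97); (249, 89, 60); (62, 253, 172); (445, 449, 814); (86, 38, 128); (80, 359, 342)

4

(77,289,371): 77+289 ≤ 371 → not valid
(27,224,245): 27+224 > 245 → valid
(97,341,398): 97+341 > 398 → valid
(60,89,249): 60+89 ≤ 249 → not valid
(62,172,253): 62+172 ≤ 253 → not valid
(445,449,814): 445+449 > 814 → valid
(38,86,128): 38+86 ≤ 128 → not valid
(80,342,359): 80+342 > 359 → valid
4 of the 8 triples form a triangle.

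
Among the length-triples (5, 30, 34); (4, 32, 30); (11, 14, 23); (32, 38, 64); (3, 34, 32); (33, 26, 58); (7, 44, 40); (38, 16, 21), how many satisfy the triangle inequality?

(5,30,34): 5+30 > 34 → valid
(4,30,32): 4+30 > 32 → valid
(11,14,23): 11+14 > 23 → valid
(32,38,64): 32+38 > 64 → valid
(3,32,34): 3+32 > 34 → valid
(26,33,58): 26+33 > 58 → valid
(7,40,44): 7+40 > 44 → valid
(16,21,38): 16+21 ≤ 38 → not valid
7 of the 8 triples form a triangle.

7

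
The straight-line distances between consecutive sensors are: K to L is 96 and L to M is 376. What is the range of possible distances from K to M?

280 ≤ KM ≤ 472

By the triangle inequality, |96 − 376| ≤ KM ≤ 96 + 376.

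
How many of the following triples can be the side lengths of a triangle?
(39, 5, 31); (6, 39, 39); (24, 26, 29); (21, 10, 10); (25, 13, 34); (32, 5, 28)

4

(5,31,39): 5+31 ≤ 39 → not valid
(6,39,39): 6+39 > 39 → valid
(24,26,29): 24+26 > 29 → valid
(10,10,21): 10+10 ≤ 21 → not valid
(13,25,34): 13+25 > 34 → valid
(5,28,32): 5+28 > 32 → valid
4 of the 6 triples form a triangle.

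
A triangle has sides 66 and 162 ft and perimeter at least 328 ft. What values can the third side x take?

Triangle inequality alone gives 96 < x < 228.
The perimeter condition gives x ≥ 328 − 66 − 162 = 100.
Intersecting the two: 100 ≤ x < 228.

100 ≤ x < 228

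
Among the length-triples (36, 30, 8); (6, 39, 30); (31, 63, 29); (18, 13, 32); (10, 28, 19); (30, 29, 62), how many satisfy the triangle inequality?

2

(8,30,36): 8+30 > 36 → valid
(6,30,39): 6+30 ≤ 39 → not valid
(29,31,63): 29+31 ≤ 63 → not valid
(13,18,32): 13+18 ≤ 32 → not valid
(10,19,28): 10+19 > 28 → valid
(29,30,62): 29+30 ≤ 62 → not valid
2 of the 6 triples form a triangle.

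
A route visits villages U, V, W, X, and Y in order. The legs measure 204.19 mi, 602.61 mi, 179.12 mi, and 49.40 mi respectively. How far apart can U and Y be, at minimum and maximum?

The maximum is all hops collinear in one direction: 204.19 + 602.61 + 179.12 + 49.40 = 1035.32.
The longest hop is 602.61; the others sum to 432.71. Folding the others back against it leaves at least 602.61 − 432.71 = 169.90.

169.90 ≤ UY ≤ 1035.32 mi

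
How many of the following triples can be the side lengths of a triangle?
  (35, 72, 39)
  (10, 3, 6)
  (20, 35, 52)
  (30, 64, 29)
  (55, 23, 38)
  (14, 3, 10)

3

(35,39,72): 35+39 > 72 → valid
(3,6,10): 3+6 ≤ 10 → not valid
(20,35,52): 20+35 > 52 → valid
(29,30,64): 29+30 ≤ 64 → not valid
(23,38,55): 23+38 > 55 → valid
(3,10,14): 3+10 ≤ 14 → not valid
3 of the 6 triples form a triangle.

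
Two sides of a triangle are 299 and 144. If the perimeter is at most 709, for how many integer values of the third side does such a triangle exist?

Triangle inequality: 155 < x < 443. Perimeter ≤ 709 gives x ≤ 709 − 299 − 144 = 266.
So 155 < x ≤ 266; integers 156 through 266: 111 values.

111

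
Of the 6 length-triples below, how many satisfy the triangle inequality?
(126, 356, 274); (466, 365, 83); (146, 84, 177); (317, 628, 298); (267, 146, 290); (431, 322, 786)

3

(126,274,356): 126+274 > 356 → valid
(83,365,466): 83+365 ≤ 466 → not valid
(84,146,177): 84+146 > 177 → valid
(298,317,628): 298+317 ≤ 628 → not valid
(146,267,290): 146+267 > 290 → valid
(322,431,786): 322+431 ≤ 786 → not valid
3 of the 6 triples form a triangle.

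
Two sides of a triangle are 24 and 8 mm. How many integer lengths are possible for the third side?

15

The third side lies in the open interval (16, 32).
Integers from 17 to 31 inclusive: 31 − 17 + 1 = 15.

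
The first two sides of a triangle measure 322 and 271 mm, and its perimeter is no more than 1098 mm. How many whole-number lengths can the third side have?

Triangle inequality: 51 < x < 593. Perimeter ≤ 1098 gives x ≤ 1098 − 322 − 271 = 505.
So 51 < x ≤ 505; integers 52 through 505: 454 values.

454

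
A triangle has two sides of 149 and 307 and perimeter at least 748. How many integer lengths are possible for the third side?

Triangle inequality: 158 < x < 456. Perimeter ≥ 748 gives x ≥ 748 − 149 − 307 = 292.
So 292 ≤ x < 456; integers 292 through 455: 164 values.

164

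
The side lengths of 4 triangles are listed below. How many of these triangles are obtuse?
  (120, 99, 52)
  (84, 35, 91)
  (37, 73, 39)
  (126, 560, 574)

2

(120,99,52): 52²+99² = 12505 < 14400 = 120² → obtuse
(84,35,91): 35²+84² = 8281 = 91² → right
(37,73,39): 37²+39² = 2890 < 5329 = 73² → obtuse
(126,560,574): 126²+560² = 329476 = 574² → right
2 of the 4 are obtuse.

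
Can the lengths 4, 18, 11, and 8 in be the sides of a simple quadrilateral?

A quadrilateral exists iff every side is shorter than the sum of the others — equivalently, the longest side is less than the sum of the rest.
Longest side 18 < 23 (sum of the remaining 3), so yes.

Yes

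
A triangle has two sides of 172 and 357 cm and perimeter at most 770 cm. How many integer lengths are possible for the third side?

56

Triangle inequality: 185 < x < 529. Perimeter ≤ 770 gives x ≤ 770 − 172 − 357 = 241.
So 185 < x ≤ 241; integers 186 through 241: 56 values.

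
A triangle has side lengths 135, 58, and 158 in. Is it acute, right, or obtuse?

Compare the square of the longest side to the sum of squares of the other two: 58² + 135² = 21589 < 24964 = 158².

obtuse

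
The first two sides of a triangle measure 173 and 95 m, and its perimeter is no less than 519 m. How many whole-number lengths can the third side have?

17

Triangle inequality: 78 < x < 268. Perimeter ≥ 519 gives x ≥ 519 − 173 − 95 = 251.
So 251 ≤ x < 268; integers 251 through 267: 17 values.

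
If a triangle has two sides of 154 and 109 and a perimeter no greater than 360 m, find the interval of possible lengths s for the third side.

45 < s ≤ 97

Triangle inequality alone gives 45 < s < 263.
The perimeter condition gives s ≤ 360 − 154 − 109 = 97.
Intersecting the two: 45 < s ≤ 97.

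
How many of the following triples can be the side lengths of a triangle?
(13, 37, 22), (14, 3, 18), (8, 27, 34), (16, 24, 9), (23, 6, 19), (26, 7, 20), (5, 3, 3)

(13,22,37): 13+22 ≤ 37 → not valid
(3,14,18): 3+14 ≤ 18 → not valid
(8,27,34): 8+27 > 34 → valid
(9,16,24): 9+16 > 24 → valid
(6,19,23): 6+19 > 23 → valid
(7,20,26): 7+20 > 26 → valid
(3,3,5): 3+3 > 5 → valid
5 of the 7 triples form a triangle.

5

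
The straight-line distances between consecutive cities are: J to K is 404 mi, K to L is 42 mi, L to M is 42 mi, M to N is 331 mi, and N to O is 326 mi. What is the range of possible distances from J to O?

The maximum is all hops collinear in one direction: 404 + 42 + 42 + 331 + 326 = 1145.
The longest hop is 404; the others sum to 741. Since 404 ≤ 741, the path can fold back on itself completely, so the minimum distance is 0.

0 ≤ JO ≤ 1145 mi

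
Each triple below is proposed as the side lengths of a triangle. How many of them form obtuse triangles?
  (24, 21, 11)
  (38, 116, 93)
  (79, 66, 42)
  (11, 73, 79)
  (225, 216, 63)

(24,21,11): 11²+21² = 562 < 576 = 24² → obtuse
(38,116,93): 38²+93² = 10093 < 13456 = 116² → obtuse
(79,66,42): 42²+66² = 6120 < 6241 = 79² → obtuse
(11,73,79): 11²+73² = 5450 < 6241 = 79² → obtuse
(225,216,63): 63²+216² = 50625 = 225² → right
4 of the 5 are obtuse.

4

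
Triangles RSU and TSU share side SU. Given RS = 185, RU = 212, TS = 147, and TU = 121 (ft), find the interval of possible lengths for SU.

27 < SU < 268

From triangle RSU: |185 − 212| < SU < 185 + 212, i.e. 27 < SU < 397.
From triangle TSU: 26 < SU < 268.
Both must hold, so SU lies in the intersection.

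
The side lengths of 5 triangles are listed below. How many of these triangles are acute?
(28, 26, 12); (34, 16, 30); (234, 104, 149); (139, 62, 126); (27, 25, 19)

(28,26,12): 12²+26² = 820 > 784 = 28² → acute
(34,16,30): 16²+30² = 1156 = 34² → right
(234,104,149): 104²+149² = 33017 < 54756 = 234² → obtuse
(139,62,126): 62²+126² = 19720 > 19321 = 139² → acute
(27,25,19): 19²+25² = 986 > 729 = 27² → acute
3 of the 5 are acute.

3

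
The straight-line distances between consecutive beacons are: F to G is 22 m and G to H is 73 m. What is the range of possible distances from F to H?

51 ≤ FH ≤ 95 m

By the triangle inequality, |22 − 73| ≤ FH ≤ 22 + 73.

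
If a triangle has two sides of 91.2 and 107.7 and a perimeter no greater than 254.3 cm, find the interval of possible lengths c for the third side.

16.5 < c ≤ 55.4

Triangle inequality alone gives 16.5 < c < 198.9.
The perimeter condition gives c ≤ 254.3 − 91.2 − 107.7 = 55.4.
Intersecting the two: 16.5 < c ≤ 55.4.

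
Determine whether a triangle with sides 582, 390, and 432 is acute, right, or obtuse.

Compare the square of the longest side to the sum of squares of the other two: 390² + 432² = 338724 = 582².

right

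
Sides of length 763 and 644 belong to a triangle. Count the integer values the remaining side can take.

The third side lies in the open interval (119, 1407).
Integers from 120 to 1406 inclusive: 1406 − 120 + 1 = 1287.

1287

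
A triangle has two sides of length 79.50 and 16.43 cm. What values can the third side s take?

By the triangle inequality, s must be less than 79.50 + 16.43 = 95.93 and greater than |79.50 − 16.43| = 63.07.

63.07 < s < 95.93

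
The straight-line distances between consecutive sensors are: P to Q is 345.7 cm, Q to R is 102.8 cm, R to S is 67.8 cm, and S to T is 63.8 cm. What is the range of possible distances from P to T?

111.3 ≤ PT ≤ 580.1 cm

The maximum is all hops collinear in one direction: 345.7 + 102.8 + 67.8 + 63.8 = 580.1.
The longest hop is 345.7; the others sum to 234.4. Folding the others back against it leaves at least 345.7 − 234.4 = 111.3.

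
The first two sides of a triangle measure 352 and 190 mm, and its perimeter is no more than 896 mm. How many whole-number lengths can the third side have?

192

Triangle inequality: 162 < x < 542. Perimeter ≤ 896 gives x ≤ 896 − 352 − 190 = 354.
So 162 < x ≤ 354; integers 163 through 354: 192 values.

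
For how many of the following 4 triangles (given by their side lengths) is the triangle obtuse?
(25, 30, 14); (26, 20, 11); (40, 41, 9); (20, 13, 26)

(25,30,14): 14²+25² = 821 < 900 = 30² → obtuse
(26,20,11): 11²+20² = 521 < 676 = 26² → obtuse
(40,41,9): 9²+40² = 1681 = 41² → right
(20,13,26): 13²+20² = 569 < 676 = 26² → obtuse
3 of the 4 are obtuse.

3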